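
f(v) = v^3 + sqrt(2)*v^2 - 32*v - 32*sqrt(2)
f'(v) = 3*v^2 + 2*sqrt(2)*v - 32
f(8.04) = 308.60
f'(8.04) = 184.67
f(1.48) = -86.28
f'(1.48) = -21.24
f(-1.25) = -5.00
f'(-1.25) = -30.85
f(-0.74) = -21.21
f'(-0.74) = -32.45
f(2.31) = -99.30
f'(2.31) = -9.46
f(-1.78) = 10.55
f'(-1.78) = -27.53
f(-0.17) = -39.78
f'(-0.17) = -32.39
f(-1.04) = -11.57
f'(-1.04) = -31.70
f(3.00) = -101.53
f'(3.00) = 3.49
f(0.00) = -45.25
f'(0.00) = -32.00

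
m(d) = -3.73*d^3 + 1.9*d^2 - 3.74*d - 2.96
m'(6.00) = -383.78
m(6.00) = -762.68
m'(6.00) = -383.78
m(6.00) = -762.68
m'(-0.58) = -9.71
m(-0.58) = 0.58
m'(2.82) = -82.01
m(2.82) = -82.05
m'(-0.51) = -8.59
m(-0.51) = -0.06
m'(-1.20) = -24.41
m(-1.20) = 10.71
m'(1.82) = -33.89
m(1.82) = -25.96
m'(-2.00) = -56.10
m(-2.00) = 41.96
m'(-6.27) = -467.48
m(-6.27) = 1014.60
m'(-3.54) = -157.42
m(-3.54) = 199.56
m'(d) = -11.19*d^2 + 3.8*d - 3.74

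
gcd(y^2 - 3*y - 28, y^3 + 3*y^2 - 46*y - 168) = y^2 - 3*y - 28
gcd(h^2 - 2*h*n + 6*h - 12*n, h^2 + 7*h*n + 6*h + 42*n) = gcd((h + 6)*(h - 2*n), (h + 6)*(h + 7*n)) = h + 6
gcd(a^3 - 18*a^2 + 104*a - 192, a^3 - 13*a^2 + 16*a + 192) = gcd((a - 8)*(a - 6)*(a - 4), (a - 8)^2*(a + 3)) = a - 8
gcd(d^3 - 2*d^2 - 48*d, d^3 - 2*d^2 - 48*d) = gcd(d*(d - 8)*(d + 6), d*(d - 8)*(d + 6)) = d^3 - 2*d^2 - 48*d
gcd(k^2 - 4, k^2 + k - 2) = k + 2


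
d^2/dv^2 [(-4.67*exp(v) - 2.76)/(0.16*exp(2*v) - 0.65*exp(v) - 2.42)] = (-0.119552*exp(4*v) - 0.768304*exp(3*v) - 9.988224*exp(2*v) + 1.905122*exp(v) - 23.007908)*exp(v)/(0.004096*exp(6*v) - 0.04992*exp(5*v) + 0.016944*exp(4*v) + 1.235455*exp(3*v) - 0.256278*exp(2*v) - 11.41998*exp(v) - 14.172488)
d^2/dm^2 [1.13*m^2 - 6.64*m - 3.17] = 2.26000000000000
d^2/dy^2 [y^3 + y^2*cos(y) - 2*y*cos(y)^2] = -y^2*cos(y) - 4*y*sin(y) + 4*y*cos(2*y) + 6*y + 4*sin(2*y) + 2*cos(y)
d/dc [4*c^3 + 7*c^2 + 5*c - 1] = 12*c^2 + 14*c + 5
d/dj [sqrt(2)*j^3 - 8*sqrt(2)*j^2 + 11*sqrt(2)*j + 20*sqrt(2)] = sqrt(2)*(3*j^2 - 16*j + 11)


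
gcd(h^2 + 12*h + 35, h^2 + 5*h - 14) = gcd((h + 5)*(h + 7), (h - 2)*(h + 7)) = h + 7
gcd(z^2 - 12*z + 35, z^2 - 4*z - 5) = z - 5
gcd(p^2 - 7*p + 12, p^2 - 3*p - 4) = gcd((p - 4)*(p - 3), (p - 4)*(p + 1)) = p - 4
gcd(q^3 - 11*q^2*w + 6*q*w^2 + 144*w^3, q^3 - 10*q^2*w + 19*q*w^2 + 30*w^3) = q - 6*w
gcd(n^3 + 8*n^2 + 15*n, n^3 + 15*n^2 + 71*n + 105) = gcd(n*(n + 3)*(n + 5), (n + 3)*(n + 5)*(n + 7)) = n^2 + 8*n + 15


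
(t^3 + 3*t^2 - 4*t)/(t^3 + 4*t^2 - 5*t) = (t + 4)/(t + 5)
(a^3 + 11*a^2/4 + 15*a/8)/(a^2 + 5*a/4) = a + 3/2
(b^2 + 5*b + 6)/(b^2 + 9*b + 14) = (b + 3)/(b + 7)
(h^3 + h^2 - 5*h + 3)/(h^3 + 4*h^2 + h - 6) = (h - 1)/(h + 2)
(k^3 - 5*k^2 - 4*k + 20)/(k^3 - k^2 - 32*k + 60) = (k + 2)/(k + 6)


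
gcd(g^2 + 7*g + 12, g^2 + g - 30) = 1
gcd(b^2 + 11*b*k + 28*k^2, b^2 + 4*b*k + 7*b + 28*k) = b + 4*k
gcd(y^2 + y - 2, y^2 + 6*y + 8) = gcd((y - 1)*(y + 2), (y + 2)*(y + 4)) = y + 2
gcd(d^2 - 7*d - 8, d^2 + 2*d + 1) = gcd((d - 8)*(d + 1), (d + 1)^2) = d + 1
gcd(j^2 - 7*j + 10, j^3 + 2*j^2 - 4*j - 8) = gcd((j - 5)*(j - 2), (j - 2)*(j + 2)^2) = j - 2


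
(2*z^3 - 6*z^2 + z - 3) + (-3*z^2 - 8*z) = 2*z^3 - 9*z^2 - 7*z - 3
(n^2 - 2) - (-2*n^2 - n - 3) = 3*n^2 + n + 1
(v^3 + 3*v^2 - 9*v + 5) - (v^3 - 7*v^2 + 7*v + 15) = 10*v^2 - 16*v - 10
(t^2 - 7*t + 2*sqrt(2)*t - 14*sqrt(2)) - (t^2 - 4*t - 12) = -3*t + 2*sqrt(2)*t - 14*sqrt(2) + 12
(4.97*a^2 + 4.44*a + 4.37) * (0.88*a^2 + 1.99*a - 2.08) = 4.3736*a^4 + 13.7975*a^3 + 2.3436*a^2 - 0.5389*a - 9.0896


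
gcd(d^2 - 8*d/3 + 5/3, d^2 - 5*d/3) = d - 5/3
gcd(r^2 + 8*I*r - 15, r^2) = 1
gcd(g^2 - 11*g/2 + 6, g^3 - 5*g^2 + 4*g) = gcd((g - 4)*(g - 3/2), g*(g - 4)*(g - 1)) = g - 4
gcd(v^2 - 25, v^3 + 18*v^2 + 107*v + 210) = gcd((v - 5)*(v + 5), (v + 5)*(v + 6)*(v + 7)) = v + 5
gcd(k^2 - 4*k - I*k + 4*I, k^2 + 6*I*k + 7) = k - I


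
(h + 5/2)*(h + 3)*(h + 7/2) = h^3 + 9*h^2 + 107*h/4 + 105/4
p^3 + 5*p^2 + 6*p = p*(p + 2)*(p + 3)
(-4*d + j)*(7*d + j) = -28*d^2 + 3*d*j + j^2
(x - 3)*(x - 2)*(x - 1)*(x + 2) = x^4 - 4*x^3 - x^2 + 16*x - 12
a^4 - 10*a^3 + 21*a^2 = a^2*(a - 7)*(a - 3)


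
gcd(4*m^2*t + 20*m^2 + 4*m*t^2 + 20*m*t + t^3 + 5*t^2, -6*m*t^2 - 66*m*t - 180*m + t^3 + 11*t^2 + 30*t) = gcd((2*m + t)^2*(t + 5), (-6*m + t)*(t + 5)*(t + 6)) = t + 5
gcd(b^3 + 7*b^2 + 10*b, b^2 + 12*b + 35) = b + 5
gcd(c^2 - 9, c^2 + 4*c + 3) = c + 3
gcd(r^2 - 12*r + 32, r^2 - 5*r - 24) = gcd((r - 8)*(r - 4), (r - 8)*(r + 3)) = r - 8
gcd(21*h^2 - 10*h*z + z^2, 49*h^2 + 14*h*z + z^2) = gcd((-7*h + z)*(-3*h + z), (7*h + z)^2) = 1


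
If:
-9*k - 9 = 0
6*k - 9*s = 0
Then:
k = -1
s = -2/3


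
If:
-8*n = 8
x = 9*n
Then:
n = -1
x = -9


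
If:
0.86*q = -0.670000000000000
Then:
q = -0.78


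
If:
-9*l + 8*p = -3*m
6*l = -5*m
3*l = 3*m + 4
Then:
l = 20/33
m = -8/11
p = 21/22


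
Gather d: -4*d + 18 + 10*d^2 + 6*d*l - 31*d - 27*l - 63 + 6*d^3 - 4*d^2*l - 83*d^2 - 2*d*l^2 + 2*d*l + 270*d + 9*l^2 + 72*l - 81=6*d^3 + d^2*(-4*l - 73) + d*(-2*l^2 + 8*l + 235) + 9*l^2 + 45*l - 126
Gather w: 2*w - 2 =2*w - 2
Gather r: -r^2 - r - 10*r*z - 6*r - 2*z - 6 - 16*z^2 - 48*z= -r^2 + r*(-10*z - 7) - 16*z^2 - 50*z - 6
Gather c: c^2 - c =c^2 - c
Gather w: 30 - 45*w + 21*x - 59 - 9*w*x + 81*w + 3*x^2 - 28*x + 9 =w*(36 - 9*x) + 3*x^2 - 7*x - 20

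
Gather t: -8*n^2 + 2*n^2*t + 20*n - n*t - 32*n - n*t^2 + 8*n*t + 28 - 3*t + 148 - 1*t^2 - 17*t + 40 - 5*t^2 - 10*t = -8*n^2 - 12*n + t^2*(-n - 6) + t*(2*n^2 + 7*n - 30) + 216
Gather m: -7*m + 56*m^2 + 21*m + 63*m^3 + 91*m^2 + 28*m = 63*m^3 + 147*m^2 + 42*m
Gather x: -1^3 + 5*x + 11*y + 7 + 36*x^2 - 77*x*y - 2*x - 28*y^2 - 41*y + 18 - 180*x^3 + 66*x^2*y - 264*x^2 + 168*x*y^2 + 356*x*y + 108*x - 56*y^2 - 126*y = -180*x^3 + x^2*(66*y - 228) + x*(168*y^2 + 279*y + 111) - 84*y^2 - 156*y + 24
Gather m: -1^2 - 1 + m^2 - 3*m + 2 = m^2 - 3*m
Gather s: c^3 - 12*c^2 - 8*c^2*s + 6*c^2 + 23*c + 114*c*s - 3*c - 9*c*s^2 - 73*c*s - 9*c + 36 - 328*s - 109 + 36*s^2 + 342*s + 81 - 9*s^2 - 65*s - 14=c^3 - 6*c^2 + 11*c + s^2*(27 - 9*c) + s*(-8*c^2 + 41*c - 51) - 6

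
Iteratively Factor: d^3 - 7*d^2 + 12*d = (d - 3)*(d^2 - 4*d) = d*(d - 3)*(d - 4)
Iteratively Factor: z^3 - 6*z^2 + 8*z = (z - 2)*(z^2 - 4*z) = (z - 4)*(z - 2)*(z)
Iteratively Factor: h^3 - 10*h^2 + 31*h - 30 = (h - 3)*(h^2 - 7*h + 10) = (h - 5)*(h - 3)*(h - 2)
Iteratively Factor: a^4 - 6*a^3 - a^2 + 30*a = (a - 5)*(a^3 - a^2 - 6*a) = (a - 5)*(a + 2)*(a^2 - 3*a) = a*(a - 5)*(a + 2)*(a - 3)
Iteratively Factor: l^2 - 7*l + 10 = (l - 2)*(l - 5)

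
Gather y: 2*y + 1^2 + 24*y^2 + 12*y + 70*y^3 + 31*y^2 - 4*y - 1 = 70*y^3 + 55*y^2 + 10*y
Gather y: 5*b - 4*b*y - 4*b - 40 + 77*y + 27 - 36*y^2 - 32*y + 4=b - 36*y^2 + y*(45 - 4*b) - 9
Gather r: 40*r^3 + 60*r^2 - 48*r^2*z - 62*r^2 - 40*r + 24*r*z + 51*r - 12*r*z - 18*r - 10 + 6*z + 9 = 40*r^3 + r^2*(-48*z - 2) + r*(12*z - 7) + 6*z - 1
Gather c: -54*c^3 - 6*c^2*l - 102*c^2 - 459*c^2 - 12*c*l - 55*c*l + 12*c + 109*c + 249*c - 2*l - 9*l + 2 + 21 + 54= -54*c^3 + c^2*(-6*l - 561) + c*(370 - 67*l) - 11*l + 77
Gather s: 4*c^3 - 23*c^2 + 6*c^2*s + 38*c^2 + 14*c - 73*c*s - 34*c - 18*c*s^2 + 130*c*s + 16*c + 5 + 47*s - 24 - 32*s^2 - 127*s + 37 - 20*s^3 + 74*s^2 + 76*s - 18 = 4*c^3 + 15*c^2 - 4*c - 20*s^3 + s^2*(42 - 18*c) + s*(6*c^2 + 57*c - 4)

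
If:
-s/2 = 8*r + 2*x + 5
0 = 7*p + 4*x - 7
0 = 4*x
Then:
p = 1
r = -s/16 - 5/8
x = 0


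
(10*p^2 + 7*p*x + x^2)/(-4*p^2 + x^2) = (5*p + x)/(-2*p + x)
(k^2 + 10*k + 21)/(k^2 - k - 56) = (k + 3)/(k - 8)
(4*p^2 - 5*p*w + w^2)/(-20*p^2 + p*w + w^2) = (-p + w)/(5*p + w)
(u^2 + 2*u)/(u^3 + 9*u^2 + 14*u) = 1/(u + 7)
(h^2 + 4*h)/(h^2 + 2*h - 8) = h/(h - 2)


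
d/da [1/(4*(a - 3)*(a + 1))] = (1 - a)/(2*(a^4 - 4*a^3 - 2*a^2 + 12*a + 9))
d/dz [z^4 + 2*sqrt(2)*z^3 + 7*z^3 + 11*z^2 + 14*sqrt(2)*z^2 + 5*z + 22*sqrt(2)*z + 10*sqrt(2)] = 4*z^3 + 6*sqrt(2)*z^2 + 21*z^2 + 22*z + 28*sqrt(2)*z + 5 + 22*sqrt(2)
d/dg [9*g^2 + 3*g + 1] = 18*g + 3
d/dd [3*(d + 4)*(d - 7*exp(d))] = -21*d*exp(d) + 6*d - 105*exp(d) + 12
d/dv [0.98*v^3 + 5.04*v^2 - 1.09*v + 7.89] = 2.94*v^2 + 10.08*v - 1.09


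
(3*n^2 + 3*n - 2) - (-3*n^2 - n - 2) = 6*n^2 + 4*n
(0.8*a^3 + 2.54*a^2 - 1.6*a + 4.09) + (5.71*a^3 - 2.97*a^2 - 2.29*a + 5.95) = 6.51*a^3 - 0.43*a^2 - 3.89*a + 10.04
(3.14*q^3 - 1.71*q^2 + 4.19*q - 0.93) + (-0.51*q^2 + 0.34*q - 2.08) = 3.14*q^3 - 2.22*q^2 + 4.53*q - 3.01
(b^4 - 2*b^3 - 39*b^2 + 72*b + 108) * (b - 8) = b^5 - 10*b^4 - 23*b^3 + 384*b^2 - 468*b - 864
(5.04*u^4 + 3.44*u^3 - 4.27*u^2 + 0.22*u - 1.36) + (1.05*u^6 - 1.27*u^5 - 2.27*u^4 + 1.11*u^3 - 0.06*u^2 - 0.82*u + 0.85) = 1.05*u^6 - 1.27*u^5 + 2.77*u^4 + 4.55*u^3 - 4.33*u^2 - 0.6*u - 0.51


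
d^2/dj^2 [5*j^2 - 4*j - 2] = 10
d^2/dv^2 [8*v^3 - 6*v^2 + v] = 48*v - 12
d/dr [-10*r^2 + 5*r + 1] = 5 - 20*r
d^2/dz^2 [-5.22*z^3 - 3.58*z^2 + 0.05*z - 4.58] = -31.32*z - 7.16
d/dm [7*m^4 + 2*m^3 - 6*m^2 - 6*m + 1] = 28*m^3 + 6*m^2 - 12*m - 6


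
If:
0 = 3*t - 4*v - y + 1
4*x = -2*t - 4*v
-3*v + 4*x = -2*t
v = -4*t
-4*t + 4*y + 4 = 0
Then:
No Solution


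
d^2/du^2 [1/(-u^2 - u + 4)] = 2*(u^2 + u - (2*u + 1)^2 - 4)/(u^2 + u - 4)^3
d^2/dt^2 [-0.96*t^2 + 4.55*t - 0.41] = -1.92000000000000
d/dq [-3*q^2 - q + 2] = -6*q - 1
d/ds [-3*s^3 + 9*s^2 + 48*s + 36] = -9*s^2 + 18*s + 48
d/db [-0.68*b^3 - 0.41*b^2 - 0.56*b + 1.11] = -2.04*b^2 - 0.82*b - 0.56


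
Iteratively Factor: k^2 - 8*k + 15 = (k - 3)*(k - 5)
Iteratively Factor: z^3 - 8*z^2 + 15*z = (z)*(z^2 - 8*z + 15) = z*(z - 5)*(z - 3)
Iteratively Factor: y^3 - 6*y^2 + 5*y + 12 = (y - 3)*(y^2 - 3*y - 4) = (y - 4)*(y - 3)*(y + 1)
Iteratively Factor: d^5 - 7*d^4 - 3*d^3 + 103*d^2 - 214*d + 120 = (d + 4)*(d^4 - 11*d^3 + 41*d^2 - 61*d + 30) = (d - 3)*(d + 4)*(d^3 - 8*d^2 + 17*d - 10) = (d - 3)*(d - 1)*(d + 4)*(d^2 - 7*d + 10) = (d - 3)*(d - 2)*(d - 1)*(d + 4)*(d - 5)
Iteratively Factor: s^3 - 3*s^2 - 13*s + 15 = (s + 3)*(s^2 - 6*s + 5) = (s - 5)*(s + 3)*(s - 1)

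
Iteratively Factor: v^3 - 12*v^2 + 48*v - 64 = (v - 4)*(v^2 - 8*v + 16) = (v - 4)^2*(v - 4)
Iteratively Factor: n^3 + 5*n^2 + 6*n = (n + 3)*(n^2 + 2*n) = n*(n + 3)*(n + 2)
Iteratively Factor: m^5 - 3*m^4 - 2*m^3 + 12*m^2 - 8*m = (m - 1)*(m^4 - 2*m^3 - 4*m^2 + 8*m) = m*(m - 1)*(m^3 - 2*m^2 - 4*m + 8) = m*(m - 1)*(m + 2)*(m^2 - 4*m + 4) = m*(m - 2)*(m - 1)*(m + 2)*(m - 2)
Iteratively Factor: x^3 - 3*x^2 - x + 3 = (x - 3)*(x^2 - 1) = (x - 3)*(x - 1)*(x + 1)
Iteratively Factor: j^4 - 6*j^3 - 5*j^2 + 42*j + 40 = (j + 1)*(j^3 - 7*j^2 + 2*j + 40) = (j - 4)*(j + 1)*(j^2 - 3*j - 10) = (j - 5)*(j - 4)*(j + 1)*(j + 2)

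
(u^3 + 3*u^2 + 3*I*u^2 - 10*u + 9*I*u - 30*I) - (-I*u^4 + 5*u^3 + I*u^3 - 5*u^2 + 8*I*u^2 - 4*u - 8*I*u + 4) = I*u^4 - 4*u^3 - I*u^3 + 8*u^2 - 5*I*u^2 - 6*u + 17*I*u - 4 - 30*I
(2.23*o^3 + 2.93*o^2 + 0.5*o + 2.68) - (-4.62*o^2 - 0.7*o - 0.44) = 2.23*o^3 + 7.55*o^2 + 1.2*o + 3.12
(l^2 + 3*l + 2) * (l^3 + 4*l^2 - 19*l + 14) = l^5 + 7*l^4 - 5*l^3 - 35*l^2 + 4*l + 28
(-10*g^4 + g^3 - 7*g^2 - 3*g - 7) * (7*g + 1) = -70*g^5 - 3*g^4 - 48*g^3 - 28*g^2 - 52*g - 7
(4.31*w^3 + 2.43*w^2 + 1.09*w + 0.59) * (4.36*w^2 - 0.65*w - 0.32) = 18.7916*w^5 + 7.7933*w^4 + 1.7937*w^3 + 1.0863*w^2 - 0.7323*w - 0.1888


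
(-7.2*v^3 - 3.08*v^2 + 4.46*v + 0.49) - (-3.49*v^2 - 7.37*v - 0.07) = -7.2*v^3 + 0.41*v^2 + 11.83*v + 0.56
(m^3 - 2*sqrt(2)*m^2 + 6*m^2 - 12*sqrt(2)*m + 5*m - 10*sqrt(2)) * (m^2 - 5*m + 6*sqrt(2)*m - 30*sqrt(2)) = m^5 + m^4 + 4*sqrt(2)*m^4 - 49*m^3 + 4*sqrt(2)*m^3 - 100*sqrt(2)*m^2 - 49*m^2 - 100*sqrt(2)*m + 600*m + 600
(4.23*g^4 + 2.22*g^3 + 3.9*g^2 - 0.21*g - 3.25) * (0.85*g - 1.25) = 3.5955*g^5 - 3.4005*g^4 + 0.54*g^3 - 5.0535*g^2 - 2.5*g + 4.0625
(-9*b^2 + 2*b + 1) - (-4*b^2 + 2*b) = 1 - 5*b^2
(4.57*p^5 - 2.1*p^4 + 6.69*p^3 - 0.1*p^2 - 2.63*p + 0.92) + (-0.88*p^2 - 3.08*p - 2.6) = 4.57*p^5 - 2.1*p^4 + 6.69*p^3 - 0.98*p^2 - 5.71*p - 1.68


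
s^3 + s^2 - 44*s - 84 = (s - 7)*(s + 2)*(s + 6)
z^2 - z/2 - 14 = (z - 4)*(z + 7/2)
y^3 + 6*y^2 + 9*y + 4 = (y + 1)^2*(y + 4)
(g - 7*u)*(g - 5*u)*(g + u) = g^3 - 11*g^2*u + 23*g*u^2 + 35*u^3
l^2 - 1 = (l - 1)*(l + 1)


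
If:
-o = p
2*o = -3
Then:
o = -3/2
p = 3/2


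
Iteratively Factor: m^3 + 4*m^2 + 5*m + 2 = (m + 1)*(m^2 + 3*m + 2) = (m + 1)*(m + 2)*(m + 1)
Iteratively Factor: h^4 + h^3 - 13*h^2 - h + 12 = (h - 3)*(h^3 + 4*h^2 - h - 4) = (h - 3)*(h + 1)*(h^2 + 3*h - 4) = (h - 3)*(h - 1)*(h + 1)*(h + 4)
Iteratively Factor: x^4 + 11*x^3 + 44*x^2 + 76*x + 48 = (x + 2)*(x^3 + 9*x^2 + 26*x + 24) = (x + 2)*(x + 4)*(x^2 + 5*x + 6) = (x + 2)*(x + 3)*(x + 4)*(x + 2)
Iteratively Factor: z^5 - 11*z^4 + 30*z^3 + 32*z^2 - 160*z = (z - 5)*(z^4 - 6*z^3 + 32*z) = (z - 5)*(z - 4)*(z^3 - 2*z^2 - 8*z) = (z - 5)*(z - 4)^2*(z^2 + 2*z) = (z - 5)*(z - 4)^2*(z + 2)*(z)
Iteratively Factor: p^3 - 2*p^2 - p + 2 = (p - 1)*(p^2 - p - 2) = (p - 1)*(p + 1)*(p - 2)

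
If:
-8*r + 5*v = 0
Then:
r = 5*v/8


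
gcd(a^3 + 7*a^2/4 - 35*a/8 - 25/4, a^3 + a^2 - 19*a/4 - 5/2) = a^2 + a/2 - 5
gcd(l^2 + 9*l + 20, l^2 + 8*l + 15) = l + 5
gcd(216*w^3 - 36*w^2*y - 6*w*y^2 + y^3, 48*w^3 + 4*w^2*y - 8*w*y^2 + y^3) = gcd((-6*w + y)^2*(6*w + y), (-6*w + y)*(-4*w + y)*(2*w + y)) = -6*w + y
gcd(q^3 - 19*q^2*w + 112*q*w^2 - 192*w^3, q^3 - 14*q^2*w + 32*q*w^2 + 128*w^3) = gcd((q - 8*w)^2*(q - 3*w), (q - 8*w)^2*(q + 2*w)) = q^2 - 16*q*w + 64*w^2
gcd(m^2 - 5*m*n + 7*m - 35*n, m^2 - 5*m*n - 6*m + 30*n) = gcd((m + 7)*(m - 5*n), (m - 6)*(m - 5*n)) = m - 5*n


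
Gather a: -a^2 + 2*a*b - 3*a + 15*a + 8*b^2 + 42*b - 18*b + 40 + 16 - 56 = -a^2 + a*(2*b + 12) + 8*b^2 + 24*b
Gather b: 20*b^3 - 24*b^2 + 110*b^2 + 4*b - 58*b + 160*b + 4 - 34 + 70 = 20*b^3 + 86*b^2 + 106*b + 40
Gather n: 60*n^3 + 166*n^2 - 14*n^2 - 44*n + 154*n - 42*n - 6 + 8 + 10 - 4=60*n^3 + 152*n^2 + 68*n + 8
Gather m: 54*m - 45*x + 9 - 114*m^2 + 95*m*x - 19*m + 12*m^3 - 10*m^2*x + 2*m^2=12*m^3 + m^2*(-10*x - 112) + m*(95*x + 35) - 45*x + 9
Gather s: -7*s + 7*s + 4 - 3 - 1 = 0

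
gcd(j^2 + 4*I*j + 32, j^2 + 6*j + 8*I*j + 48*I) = j + 8*I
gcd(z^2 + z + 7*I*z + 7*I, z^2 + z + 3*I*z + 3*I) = z + 1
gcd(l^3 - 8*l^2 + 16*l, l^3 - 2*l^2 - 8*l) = l^2 - 4*l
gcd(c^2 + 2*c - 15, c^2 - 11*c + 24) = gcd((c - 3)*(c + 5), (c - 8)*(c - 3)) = c - 3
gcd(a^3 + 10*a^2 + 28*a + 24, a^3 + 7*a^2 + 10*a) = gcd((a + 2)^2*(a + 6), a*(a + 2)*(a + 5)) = a + 2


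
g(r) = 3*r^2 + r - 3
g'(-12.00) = -71.00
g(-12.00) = 417.00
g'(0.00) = 1.00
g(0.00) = -3.00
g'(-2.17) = -12.02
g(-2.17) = 8.96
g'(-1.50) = -8.00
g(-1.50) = 2.25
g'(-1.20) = -6.20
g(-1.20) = 0.12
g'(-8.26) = -48.56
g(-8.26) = 193.42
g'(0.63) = 4.78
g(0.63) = -1.18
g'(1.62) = 10.72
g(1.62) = 6.49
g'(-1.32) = -6.92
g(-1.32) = 0.91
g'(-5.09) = -29.54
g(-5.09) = 69.63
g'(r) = 6*r + 1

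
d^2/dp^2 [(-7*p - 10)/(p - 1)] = -34/(p - 1)^3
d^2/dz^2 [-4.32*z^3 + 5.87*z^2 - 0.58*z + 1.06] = 11.74 - 25.92*z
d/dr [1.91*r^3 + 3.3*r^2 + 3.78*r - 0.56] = 5.73*r^2 + 6.6*r + 3.78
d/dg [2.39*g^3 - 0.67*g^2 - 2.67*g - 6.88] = 7.17*g^2 - 1.34*g - 2.67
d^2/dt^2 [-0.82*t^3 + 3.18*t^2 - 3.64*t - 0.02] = 6.36 - 4.92*t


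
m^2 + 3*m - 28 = (m - 4)*(m + 7)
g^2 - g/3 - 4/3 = (g - 4/3)*(g + 1)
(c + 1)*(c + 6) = c^2 + 7*c + 6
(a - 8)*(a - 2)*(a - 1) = a^3 - 11*a^2 + 26*a - 16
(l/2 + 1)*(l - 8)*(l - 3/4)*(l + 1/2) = l^4/2 - 25*l^3/8 - 119*l^2/16 + 25*l/8 + 3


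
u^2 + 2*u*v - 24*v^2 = (u - 4*v)*(u + 6*v)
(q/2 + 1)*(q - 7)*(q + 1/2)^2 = q^4/2 - 2*q^3 - 75*q^2/8 - 61*q/8 - 7/4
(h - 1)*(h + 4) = h^2 + 3*h - 4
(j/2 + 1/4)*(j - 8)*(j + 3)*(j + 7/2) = j^4/2 - j^3/2 - 169*j^2/8 - 419*j/8 - 21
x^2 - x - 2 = (x - 2)*(x + 1)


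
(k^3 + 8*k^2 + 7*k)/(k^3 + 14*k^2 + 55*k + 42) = k/(k + 6)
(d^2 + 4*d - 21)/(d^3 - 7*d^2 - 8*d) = (-d^2 - 4*d + 21)/(d*(-d^2 + 7*d + 8))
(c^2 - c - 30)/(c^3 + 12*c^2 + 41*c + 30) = (c - 6)/(c^2 + 7*c + 6)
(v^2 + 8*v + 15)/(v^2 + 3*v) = (v + 5)/v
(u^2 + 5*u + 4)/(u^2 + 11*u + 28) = (u + 1)/(u + 7)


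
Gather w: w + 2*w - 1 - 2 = 3*w - 3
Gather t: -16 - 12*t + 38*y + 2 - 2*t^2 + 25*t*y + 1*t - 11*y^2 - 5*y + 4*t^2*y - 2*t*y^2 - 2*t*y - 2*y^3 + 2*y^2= t^2*(4*y - 2) + t*(-2*y^2 + 23*y - 11) - 2*y^3 - 9*y^2 + 33*y - 14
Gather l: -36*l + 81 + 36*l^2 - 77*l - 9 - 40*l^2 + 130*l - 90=-4*l^2 + 17*l - 18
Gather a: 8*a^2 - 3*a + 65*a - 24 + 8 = 8*a^2 + 62*a - 16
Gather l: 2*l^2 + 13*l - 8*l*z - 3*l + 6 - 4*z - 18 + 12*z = 2*l^2 + l*(10 - 8*z) + 8*z - 12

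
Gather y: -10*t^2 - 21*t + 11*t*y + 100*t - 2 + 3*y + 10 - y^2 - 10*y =-10*t^2 + 79*t - y^2 + y*(11*t - 7) + 8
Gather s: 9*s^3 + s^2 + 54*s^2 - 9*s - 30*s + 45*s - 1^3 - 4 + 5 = 9*s^3 + 55*s^2 + 6*s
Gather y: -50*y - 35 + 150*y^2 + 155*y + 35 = 150*y^2 + 105*y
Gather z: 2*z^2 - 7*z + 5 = 2*z^2 - 7*z + 5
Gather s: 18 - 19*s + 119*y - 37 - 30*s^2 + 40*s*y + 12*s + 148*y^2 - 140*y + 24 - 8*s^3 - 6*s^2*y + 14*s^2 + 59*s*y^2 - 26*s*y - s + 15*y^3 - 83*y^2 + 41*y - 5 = -8*s^3 + s^2*(-6*y - 16) + s*(59*y^2 + 14*y - 8) + 15*y^3 + 65*y^2 + 20*y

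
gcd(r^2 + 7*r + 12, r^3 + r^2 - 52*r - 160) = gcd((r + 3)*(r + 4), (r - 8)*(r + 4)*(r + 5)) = r + 4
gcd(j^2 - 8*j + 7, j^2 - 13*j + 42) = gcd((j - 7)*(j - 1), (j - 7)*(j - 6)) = j - 7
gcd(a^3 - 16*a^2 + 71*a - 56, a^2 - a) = a - 1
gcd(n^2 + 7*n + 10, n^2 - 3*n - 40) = n + 5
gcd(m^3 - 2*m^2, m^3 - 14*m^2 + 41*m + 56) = 1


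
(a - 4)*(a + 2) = a^2 - 2*a - 8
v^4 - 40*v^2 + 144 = (v - 6)*(v - 2)*(v + 2)*(v + 6)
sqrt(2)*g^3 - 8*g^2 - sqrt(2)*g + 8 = (g - 1)*(g - 4*sqrt(2))*(sqrt(2)*g + sqrt(2))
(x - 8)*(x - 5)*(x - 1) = x^3 - 14*x^2 + 53*x - 40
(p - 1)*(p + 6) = p^2 + 5*p - 6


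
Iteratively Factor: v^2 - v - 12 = (v + 3)*(v - 4)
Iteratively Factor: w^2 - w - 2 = (w - 2)*(w + 1)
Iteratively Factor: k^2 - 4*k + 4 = (k - 2)*(k - 2)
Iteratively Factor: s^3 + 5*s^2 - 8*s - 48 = (s + 4)*(s^2 + s - 12) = (s + 4)^2*(s - 3)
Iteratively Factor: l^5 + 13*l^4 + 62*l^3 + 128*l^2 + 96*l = (l)*(l^4 + 13*l^3 + 62*l^2 + 128*l + 96) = l*(l + 4)*(l^3 + 9*l^2 + 26*l + 24) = l*(l + 3)*(l + 4)*(l^2 + 6*l + 8) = l*(l + 2)*(l + 3)*(l + 4)*(l + 4)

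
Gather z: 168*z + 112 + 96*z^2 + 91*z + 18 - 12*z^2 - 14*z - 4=84*z^2 + 245*z + 126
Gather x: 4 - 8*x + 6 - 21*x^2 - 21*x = -21*x^2 - 29*x + 10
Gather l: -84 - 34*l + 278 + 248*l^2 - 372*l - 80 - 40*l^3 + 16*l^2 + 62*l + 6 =-40*l^3 + 264*l^2 - 344*l + 120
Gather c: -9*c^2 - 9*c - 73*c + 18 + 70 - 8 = -9*c^2 - 82*c + 80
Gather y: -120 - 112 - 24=-256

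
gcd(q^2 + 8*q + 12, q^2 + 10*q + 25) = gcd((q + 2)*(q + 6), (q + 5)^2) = 1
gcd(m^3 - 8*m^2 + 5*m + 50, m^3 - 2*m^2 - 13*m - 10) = m^2 - 3*m - 10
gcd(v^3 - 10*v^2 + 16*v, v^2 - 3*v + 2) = v - 2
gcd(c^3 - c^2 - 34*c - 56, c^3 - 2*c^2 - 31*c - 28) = c^2 - 3*c - 28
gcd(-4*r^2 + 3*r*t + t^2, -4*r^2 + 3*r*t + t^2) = 4*r^2 - 3*r*t - t^2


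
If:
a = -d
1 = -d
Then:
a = 1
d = -1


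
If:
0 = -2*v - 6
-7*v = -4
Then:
No Solution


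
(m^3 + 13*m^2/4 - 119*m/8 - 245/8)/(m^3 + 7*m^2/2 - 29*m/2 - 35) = (m + 7/4)/(m + 2)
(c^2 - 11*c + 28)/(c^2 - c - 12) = (c - 7)/(c + 3)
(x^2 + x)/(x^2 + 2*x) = (x + 1)/(x + 2)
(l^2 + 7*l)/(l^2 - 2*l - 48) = l*(l + 7)/(l^2 - 2*l - 48)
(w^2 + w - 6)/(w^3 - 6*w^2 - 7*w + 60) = (w - 2)/(w^2 - 9*w + 20)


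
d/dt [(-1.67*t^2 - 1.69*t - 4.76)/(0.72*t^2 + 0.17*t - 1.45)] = (0.9329*t^2 + 11.6974*t + 3.2597)/(0.5184*t^4 + 0.2448*t^3 - 2.0591*t^2 - 0.493*t + 2.1025)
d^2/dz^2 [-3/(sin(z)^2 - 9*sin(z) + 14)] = 3*(4*sin(z)^4 - 27*sin(z)^3 + 19*sin(z)^2 + 180*sin(z) - 134)/(sin(z)^2 - 9*sin(z) + 14)^3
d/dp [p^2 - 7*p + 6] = 2*p - 7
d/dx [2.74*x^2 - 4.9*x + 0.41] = 5.48*x - 4.9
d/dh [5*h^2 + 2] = 10*h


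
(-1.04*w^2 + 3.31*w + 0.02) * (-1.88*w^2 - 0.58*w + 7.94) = 1.9552*w^4 - 5.6196*w^3 - 10.215*w^2 + 26.2698*w + 0.1588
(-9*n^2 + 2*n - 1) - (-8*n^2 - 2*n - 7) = -n^2 + 4*n + 6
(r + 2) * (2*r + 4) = 2*r^2 + 8*r + 8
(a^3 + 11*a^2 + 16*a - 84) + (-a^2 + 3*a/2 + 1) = a^3 + 10*a^2 + 35*a/2 - 83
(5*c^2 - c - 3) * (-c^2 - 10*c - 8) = -5*c^4 - 49*c^3 - 27*c^2 + 38*c + 24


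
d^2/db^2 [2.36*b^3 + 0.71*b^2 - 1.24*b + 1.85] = 14.16*b + 1.42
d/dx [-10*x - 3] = -10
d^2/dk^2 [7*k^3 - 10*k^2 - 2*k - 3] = 42*k - 20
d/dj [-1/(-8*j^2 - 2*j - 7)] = 2*(-8*j - 1)/(8*j^2 + 2*j + 7)^2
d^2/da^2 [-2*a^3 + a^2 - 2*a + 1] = 2 - 12*a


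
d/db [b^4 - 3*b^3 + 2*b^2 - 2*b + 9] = 4*b^3 - 9*b^2 + 4*b - 2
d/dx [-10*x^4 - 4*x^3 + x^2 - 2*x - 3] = -40*x^3 - 12*x^2 + 2*x - 2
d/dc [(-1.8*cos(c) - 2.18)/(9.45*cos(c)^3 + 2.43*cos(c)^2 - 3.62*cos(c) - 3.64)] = (-34.02*cos(c)^3 - 66.177*cos(c)^2 - 10.5948*cos(c) + 1.3396)*sin(c)/(89.3025*cos(c)^6 + 45.927*cos(c)^5 - 62.5131*cos(c)^4 - 86.3892*cos(c)^3 - 4.586*cos(c)^2 + 26.3536*cos(c) + 13.2496)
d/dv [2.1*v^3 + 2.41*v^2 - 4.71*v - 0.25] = 6.3*v^2 + 4.82*v - 4.71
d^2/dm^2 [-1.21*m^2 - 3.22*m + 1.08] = -2.42000000000000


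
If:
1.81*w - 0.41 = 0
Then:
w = 0.23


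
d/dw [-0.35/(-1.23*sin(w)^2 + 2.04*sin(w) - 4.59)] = (0.714 - 0.861*sin(w))*cos(w)/(1.23*sin(w)^2 - 2.04*sin(w) + 4.59)^2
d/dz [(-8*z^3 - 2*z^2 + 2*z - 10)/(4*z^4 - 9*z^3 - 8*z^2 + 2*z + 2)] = 2*(16*z^6 + 8*z^5 + 11*z^4 + 82*z^3 - 153*z^2 - 84*z + 12)/(16*z^8 - 72*z^7 + 17*z^6 + 160*z^5 + 44*z^4 - 68*z^3 - 28*z^2 + 8*z + 4)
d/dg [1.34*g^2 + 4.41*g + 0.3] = 2.68*g + 4.41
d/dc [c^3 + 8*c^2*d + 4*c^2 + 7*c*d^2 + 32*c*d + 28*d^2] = 3*c^2 + 16*c*d + 8*c + 7*d^2 + 32*d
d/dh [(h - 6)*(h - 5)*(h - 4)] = 3*h^2 - 30*h + 74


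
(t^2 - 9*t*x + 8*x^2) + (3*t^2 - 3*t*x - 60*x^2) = 4*t^2 - 12*t*x - 52*x^2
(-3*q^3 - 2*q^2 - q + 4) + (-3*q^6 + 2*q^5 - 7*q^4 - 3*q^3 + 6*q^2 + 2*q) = -3*q^6 + 2*q^5 - 7*q^4 - 6*q^3 + 4*q^2 + q + 4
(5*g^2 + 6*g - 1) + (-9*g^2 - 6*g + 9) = 8 - 4*g^2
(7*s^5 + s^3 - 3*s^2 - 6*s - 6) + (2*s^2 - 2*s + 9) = 7*s^5 + s^3 - s^2 - 8*s + 3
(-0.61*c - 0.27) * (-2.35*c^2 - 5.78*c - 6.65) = 1.4335*c^3 + 4.1603*c^2 + 5.6171*c + 1.7955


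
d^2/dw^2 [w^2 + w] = 2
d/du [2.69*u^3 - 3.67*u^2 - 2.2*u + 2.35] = 8.07*u^2 - 7.34*u - 2.2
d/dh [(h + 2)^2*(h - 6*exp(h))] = (h + 2)*(2*h + (1 - 6*exp(h))*(h + 2) - 12*exp(h))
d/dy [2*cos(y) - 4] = -2*sin(y)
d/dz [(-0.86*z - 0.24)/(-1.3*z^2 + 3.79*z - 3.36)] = (-1.118*z^2 - 0.624*z + 3.7992)/(1.69*z^4 - 9.854*z^3 + 23.1001*z^2 - 25.4688*z + 11.2896)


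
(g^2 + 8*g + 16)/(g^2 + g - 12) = (g + 4)/(g - 3)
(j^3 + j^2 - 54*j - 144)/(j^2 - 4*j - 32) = (j^2 + 9*j + 18)/(j + 4)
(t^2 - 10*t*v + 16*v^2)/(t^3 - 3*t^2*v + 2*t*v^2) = (t - 8*v)/(t*(t - v))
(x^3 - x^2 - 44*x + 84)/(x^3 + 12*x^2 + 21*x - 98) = (x - 6)/(x + 7)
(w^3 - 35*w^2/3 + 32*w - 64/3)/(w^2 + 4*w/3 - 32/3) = (w^2 - 9*w + 8)/(w + 4)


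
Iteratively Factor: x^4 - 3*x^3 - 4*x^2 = (x)*(x^3 - 3*x^2 - 4*x) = x^2*(x^2 - 3*x - 4) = x^2*(x - 4)*(x + 1)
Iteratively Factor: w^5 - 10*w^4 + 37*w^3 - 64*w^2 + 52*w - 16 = (w - 1)*(w^4 - 9*w^3 + 28*w^2 - 36*w + 16) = (w - 2)*(w - 1)*(w^3 - 7*w^2 + 14*w - 8) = (w - 4)*(w - 2)*(w - 1)*(w^2 - 3*w + 2) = (w - 4)*(w - 2)^2*(w - 1)*(w - 1)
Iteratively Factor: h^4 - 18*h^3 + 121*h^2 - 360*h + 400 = (h - 4)*(h^3 - 14*h^2 + 65*h - 100) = (h - 4)^2*(h^2 - 10*h + 25) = (h - 5)*(h - 4)^2*(h - 5)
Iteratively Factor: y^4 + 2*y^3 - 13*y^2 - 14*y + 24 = (y - 3)*(y^3 + 5*y^2 + 2*y - 8) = (y - 3)*(y + 4)*(y^2 + y - 2) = (y - 3)*(y - 1)*(y + 4)*(y + 2)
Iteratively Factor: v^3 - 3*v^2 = (v)*(v^2 - 3*v) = v*(v - 3)*(v)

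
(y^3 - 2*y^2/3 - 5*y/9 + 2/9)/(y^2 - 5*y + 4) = (y^2 + y/3 - 2/9)/(y - 4)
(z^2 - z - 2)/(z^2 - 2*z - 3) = (z - 2)/(z - 3)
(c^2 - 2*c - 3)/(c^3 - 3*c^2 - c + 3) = 1/(c - 1)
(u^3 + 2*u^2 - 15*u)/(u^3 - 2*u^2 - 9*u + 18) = u*(u + 5)/(u^2 + u - 6)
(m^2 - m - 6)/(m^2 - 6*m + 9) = (m + 2)/(m - 3)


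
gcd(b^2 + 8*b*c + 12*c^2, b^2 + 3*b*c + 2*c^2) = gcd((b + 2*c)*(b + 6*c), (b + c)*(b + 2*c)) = b + 2*c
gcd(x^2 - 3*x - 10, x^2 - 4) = x + 2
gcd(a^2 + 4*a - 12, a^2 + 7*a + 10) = 1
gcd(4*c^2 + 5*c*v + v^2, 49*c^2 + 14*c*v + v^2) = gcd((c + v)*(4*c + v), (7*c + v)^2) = 1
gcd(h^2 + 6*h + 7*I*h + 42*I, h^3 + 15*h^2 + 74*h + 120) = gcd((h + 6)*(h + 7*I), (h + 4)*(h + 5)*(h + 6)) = h + 6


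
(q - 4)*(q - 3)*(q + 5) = q^3 - 2*q^2 - 23*q + 60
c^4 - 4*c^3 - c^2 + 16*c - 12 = (c - 3)*(c - 2)*(c - 1)*(c + 2)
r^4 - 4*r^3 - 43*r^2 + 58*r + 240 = (r - 8)*(r - 3)*(r + 2)*(r + 5)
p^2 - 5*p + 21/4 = (p - 7/2)*(p - 3/2)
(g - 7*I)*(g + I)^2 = g^3 - 5*I*g^2 + 13*g + 7*I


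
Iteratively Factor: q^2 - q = (q)*(q - 1)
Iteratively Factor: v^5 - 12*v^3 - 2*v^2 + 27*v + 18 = (v + 3)*(v^4 - 3*v^3 - 3*v^2 + 7*v + 6) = (v - 2)*(v + 3)*(v^3 - v^2 - 5*v - 3) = (v - 2)*(v + 1)*(v + 3)*(v^2 - 2*v - 3) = (v - 3)*(v - 2)*(v + 1)*(v + 3)*(v + 1)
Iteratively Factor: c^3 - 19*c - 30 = (c + 2)*(c^2 - 2*c - 15) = (c + 2)*(c + 3)*(c - 5)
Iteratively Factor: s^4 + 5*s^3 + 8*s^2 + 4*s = (s + 2)*(s^3 + 3*s^2 + 2*s) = (s + 2)^2*(s^2 + s) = (s + 1)*(s + 2)^2*(s)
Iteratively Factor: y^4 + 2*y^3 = (y)*(y^3 + 2*y^2) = y^2*(y^2 + 2*y) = y^3*(y + 2)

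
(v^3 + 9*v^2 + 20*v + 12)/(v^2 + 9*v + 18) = (v^2 + 3*v + 2)/(v + 3)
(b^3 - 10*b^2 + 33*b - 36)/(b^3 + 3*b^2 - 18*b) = (b^2 - 7*b + 12)/(b*(b + 6))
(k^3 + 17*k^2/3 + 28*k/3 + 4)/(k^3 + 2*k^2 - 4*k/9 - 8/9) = 3*(k + 3)/(3*k - 2)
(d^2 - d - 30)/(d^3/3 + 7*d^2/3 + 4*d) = 3*(d^2 - d - 30)/(d*(d^2 + 7*d + 12))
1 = 1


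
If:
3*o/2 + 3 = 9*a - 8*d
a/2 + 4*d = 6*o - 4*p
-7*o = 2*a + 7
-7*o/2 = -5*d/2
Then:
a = -679/884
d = -483/442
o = -345/442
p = 127/7072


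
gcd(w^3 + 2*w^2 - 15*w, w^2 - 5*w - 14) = 1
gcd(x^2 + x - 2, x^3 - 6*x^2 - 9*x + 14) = x^2 + x - 2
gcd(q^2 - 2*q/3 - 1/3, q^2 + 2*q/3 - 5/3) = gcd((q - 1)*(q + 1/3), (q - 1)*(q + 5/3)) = q - 1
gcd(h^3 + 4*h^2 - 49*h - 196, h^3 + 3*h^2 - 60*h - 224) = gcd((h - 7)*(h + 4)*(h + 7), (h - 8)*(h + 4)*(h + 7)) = h^2 + 11*h + 28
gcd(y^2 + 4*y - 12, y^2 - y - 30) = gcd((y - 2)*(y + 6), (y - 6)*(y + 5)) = 1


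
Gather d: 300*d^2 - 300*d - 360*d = 300*d^2 - 660*d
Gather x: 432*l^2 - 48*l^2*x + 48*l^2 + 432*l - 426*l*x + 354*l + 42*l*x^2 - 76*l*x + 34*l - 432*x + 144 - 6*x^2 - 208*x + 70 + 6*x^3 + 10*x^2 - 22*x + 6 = 480*l^2 + 820*l + 6*x^3 + x^2*(42*l + 4) + x*(-48*l^2 - 502*l - 662) + 220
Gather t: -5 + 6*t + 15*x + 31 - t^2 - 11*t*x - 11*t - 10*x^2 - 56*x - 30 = -t^2 + t*(-11*x - 5) - 10*x^2 - 41*x - 4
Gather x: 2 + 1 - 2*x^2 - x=-2*x^2 - x + 3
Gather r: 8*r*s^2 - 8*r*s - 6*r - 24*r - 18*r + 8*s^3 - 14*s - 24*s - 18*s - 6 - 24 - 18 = r*(8*s^2 - 8*s - 48) + 8*s^3 - 56*s - 48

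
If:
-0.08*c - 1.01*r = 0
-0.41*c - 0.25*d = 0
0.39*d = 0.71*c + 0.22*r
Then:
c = 0.00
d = 0.00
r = 0.00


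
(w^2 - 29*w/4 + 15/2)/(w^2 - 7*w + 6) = (w - 5/4)/(w - 1)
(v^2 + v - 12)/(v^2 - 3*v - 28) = (v - 3)/(v - 7)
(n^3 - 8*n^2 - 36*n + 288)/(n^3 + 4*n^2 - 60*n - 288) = (n - 6)/(n + 6)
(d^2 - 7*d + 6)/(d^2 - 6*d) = (d - 1)/d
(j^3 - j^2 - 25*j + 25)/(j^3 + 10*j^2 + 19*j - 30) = (j - 5)/(j + 6)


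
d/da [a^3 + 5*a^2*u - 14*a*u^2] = 3*a^2 + 10*a*u - 14*u^2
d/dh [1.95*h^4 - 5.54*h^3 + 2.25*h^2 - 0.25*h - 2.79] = 7.8*h^3 - 16.62*h^2 + 4.5*h - 0.25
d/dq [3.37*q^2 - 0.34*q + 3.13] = 6.74*q - 0.34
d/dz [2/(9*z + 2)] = -18/(9*z + 2)^2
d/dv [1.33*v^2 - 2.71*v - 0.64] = 2.66*v - 2.71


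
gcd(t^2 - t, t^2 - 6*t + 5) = t - 1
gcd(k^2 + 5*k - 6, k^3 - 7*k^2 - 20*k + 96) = 1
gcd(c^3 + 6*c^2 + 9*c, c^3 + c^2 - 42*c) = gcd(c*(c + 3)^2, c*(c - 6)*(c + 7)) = c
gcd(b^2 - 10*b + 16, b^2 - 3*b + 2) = b - 2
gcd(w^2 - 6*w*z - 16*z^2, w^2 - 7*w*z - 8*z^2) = -w + 8*z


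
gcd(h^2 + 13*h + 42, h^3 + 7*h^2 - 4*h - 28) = h + 7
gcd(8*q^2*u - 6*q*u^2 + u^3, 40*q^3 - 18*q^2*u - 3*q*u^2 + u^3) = 2*q - u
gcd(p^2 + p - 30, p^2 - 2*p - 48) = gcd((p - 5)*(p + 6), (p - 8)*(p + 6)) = p + 6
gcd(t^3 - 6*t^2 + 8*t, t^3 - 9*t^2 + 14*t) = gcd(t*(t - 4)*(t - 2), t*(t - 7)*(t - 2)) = t^2 - 2*t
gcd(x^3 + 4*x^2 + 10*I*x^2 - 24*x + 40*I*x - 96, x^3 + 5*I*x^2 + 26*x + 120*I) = x^2 + 10*I*x - 24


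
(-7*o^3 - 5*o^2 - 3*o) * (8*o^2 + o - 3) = -56*o^5 - 47*o^4 - 8*o^3 + 12*o^2 + 9*o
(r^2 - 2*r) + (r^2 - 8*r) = 2*r^2 - 10*r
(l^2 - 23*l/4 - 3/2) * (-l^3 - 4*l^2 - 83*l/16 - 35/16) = -l^5 + 7*l^4/4 + 309*l^3/16 + 2153*l^2/64 + 1303*l/64 + 105/32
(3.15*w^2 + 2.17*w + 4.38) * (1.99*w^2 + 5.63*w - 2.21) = 6.2685*w^4 + 22.0528*w^3 + 13.9718*w^2 + 19.8637*w - 9.6798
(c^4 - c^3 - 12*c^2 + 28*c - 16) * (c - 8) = c^5 - 9*c^4 - 4*c^3 + 124*c^2 - 240*c + 128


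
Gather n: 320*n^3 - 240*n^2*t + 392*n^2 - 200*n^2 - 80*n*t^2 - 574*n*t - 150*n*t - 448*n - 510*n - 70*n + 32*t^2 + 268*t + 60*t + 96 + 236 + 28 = 320*n^3 + n^2*(192 - 240*t) + n*(-80*t^2 - 724*t - 1028) + 32*t^2 + 328*t + 360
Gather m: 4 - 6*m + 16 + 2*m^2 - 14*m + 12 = 2*m^2 - 20*m + 32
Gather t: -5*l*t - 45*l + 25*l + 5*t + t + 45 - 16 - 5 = -20*l + t*(6 - 5*l) + 24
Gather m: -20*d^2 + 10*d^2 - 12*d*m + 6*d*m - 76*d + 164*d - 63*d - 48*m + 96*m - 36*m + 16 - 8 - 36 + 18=-10*d^2 + 25*d + m*(12 - 6*d) - 10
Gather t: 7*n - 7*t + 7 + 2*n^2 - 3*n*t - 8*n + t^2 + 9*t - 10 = 2*n^2 - n + t^2 + t*(2 - 3*n) - 3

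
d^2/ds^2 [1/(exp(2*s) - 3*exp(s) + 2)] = ((3 - 4*exp(s))*(exp(2*s) - 3*exp(s) + 2) + 2*(2*exp(s) - 3)^2*exp(s))*exp(s)/(exp(2*s) - 3*exp(s) + 2)^3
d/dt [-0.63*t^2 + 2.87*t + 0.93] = 2.87 - 1.26*t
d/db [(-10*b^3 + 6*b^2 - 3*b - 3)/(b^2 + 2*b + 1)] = (-10*b^3 - 30*b^2 + 15*b + 3)/(b^3 + 3*b^2 + 3*b + 1)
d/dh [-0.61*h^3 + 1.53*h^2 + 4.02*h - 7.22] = -1.83*h^2 + 3.06*h + 4.02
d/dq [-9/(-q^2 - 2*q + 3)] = 18*(-q - 1)/(q^2 + 2*q - 3)^2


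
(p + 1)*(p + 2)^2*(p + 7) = p^4 + 12*p^3 + 43*p^2 + 60*p + 28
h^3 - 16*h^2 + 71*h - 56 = (h - 8)*(h - 7)*(h - 1)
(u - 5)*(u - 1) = u^2 - 6*u + 5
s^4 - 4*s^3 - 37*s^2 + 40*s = s*(s - 8)*(s - 1)*(s + 5)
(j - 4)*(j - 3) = j^2 - 7*j + 12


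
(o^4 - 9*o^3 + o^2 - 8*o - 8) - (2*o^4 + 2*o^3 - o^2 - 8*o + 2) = -o^4 - 11*o^3 + 2*o^2 - 10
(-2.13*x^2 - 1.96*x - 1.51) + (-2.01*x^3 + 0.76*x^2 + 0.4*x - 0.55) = -2.01*x^3 - 1.37*x^2 - 1.56*x - 2.06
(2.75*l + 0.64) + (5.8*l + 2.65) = 8.55*l + 3.29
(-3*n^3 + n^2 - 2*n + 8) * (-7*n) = 21*n^4 - 7*n^3 + 14*n^2 - 56*n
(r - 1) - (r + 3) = -4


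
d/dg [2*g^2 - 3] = 4*g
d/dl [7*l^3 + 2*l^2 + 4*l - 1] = 21*l^2 + 4*l + 4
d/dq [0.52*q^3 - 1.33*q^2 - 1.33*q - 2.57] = 1.56*q^2 - 2.66*q - 1.33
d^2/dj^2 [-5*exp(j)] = -5*exp(j)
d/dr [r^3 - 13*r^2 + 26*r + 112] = 3*r^2 - 26*r + 26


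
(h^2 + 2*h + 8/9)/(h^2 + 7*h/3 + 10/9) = (3*h + 4)/(3*h + 5)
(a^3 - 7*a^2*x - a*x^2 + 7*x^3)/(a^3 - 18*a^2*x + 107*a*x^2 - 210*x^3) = (a^2 - x^2)/(a^2 - 11*a*x + 30*x^2)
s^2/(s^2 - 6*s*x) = s/(s - 6*x)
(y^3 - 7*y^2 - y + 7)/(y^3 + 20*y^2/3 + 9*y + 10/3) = 3*(y^2 - 8*y + 7)/(3*y^2 + 17*y + 10)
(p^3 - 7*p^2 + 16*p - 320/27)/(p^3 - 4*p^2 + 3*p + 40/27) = (3*p - 8)/(3*p + 1)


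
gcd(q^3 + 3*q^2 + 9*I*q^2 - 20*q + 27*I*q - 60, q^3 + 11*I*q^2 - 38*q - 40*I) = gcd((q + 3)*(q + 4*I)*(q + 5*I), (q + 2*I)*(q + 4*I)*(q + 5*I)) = q^2 + 9*I*q - 20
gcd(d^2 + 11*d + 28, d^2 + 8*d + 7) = d + 7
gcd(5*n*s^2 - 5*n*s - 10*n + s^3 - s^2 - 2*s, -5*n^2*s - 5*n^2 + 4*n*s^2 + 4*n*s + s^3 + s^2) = 5*n*s + 5*n + s^2 + s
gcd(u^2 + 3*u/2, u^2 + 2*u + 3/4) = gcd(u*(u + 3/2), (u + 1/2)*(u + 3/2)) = u + 3/2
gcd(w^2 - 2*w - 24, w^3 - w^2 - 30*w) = w - 6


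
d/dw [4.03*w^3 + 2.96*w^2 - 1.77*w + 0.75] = 12.09*w^2 + 5.92*w - 1.77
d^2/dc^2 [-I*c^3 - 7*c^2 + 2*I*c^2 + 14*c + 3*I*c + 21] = -6*I*c - 14 + 4*I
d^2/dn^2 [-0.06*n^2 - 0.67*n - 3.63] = -0.120000000000000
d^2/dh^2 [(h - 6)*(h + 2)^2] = 6*h - 4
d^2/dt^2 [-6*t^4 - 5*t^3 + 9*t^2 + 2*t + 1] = -72*t^2 - 30*t + 18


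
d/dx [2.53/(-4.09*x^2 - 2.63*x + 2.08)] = (20.6954*x + 6.6539)/(4.09*x^2 + 2.63*x - 2.08)^2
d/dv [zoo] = 0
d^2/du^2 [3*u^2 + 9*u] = 6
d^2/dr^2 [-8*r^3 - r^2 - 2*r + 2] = -48*r - 2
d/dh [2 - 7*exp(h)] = -7*exp(h)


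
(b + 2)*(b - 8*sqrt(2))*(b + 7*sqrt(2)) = b^3 - sqrt(2)*b^2 + 2*b^2 - 112*b - 2*sqrt(2)*b - 224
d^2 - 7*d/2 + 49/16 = (d - 7/4)^2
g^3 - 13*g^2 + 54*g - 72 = (g - 6)*(g - 4)*(g - 3)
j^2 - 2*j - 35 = (j - 7)*(j + 5)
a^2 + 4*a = a*(a + 4)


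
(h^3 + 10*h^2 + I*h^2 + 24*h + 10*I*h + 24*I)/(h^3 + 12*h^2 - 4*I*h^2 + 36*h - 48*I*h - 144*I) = (h^2 + h*(4 + I) + 4*I)/(h^2 + h*(6 - 4*I) - 24*I)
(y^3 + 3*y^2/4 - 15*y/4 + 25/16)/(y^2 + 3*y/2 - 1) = (8*y^2 + 10*y - 25)/(8*(y + 2))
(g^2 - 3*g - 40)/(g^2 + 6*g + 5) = (g - 8)/(g + 1)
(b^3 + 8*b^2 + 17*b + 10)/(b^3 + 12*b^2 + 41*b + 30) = (b + 2)/(b + 6)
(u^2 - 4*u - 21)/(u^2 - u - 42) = (u + 3)/(u + 6)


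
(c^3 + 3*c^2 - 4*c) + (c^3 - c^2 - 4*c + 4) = 2*c^3 + 2*c^2 - 8*c + 4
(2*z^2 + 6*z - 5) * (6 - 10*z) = -20*z^3 - 48*z^2 + 86*z - 30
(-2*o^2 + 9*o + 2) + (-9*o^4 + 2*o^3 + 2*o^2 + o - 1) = -9*o^4 + 2*o^3 + 10*o + 1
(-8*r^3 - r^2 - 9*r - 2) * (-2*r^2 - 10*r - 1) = 16*r^5 + 82*r^4 + 36*r^3 + 95*r^2 + 29*r + 2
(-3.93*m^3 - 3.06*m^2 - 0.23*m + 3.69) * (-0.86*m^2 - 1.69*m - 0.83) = 3.3798*m^5 + 9.2733*m^4 + 8.6311*m^3 - 0.2449*m^2 - 6.0452*m - 3.0627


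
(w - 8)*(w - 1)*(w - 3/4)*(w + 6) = w^4 - 15*w^3/4 - 175*w^2/4 + 165*w/2 - 36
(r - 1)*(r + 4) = r^2 + 3*r - 4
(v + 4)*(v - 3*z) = v^2 - 3*v*z + 4*v - 12*z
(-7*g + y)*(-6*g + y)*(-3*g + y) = -126*g^3 + 81*g^2*y - 16*g*y^2 + y^3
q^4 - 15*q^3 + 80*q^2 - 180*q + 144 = (q - 6)*(q - 4)*(q - 3)*(q - 2)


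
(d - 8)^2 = d^2 - 16*d + 64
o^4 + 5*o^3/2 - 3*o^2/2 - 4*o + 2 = (o - 1)*(o - 1/2)*(o + 2)^2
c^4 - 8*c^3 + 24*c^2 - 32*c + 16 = (c - 2)^4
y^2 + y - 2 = (y - 1)*(y + 2)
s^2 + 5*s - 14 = (s - 2)*(s + 7)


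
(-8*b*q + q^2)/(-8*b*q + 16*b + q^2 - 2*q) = q/(q - 2)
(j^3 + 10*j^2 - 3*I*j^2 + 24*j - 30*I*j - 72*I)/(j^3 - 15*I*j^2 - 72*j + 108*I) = (j^2 + 10*j + 24)/(j^2 - 12*I*j - 36)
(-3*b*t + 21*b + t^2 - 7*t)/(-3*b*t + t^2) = (t - 7)/t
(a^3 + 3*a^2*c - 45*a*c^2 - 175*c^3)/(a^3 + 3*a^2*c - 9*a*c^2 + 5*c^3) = (a^2 - 2*a*c - 35*c^2)/(a^2 - 2*a*c + c^2)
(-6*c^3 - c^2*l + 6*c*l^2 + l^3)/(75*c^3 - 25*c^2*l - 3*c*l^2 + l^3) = (-6*c^3 - c^2*l + 6*c*l^2 + l^3)/(75*c^3 - 25*c^2*l - 3*c*l^2 + l^3)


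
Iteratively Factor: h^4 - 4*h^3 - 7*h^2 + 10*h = (h - 5)*(h^3 + h^2 - 2*h) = h*(h - 5)*(h^2 + h - 2) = h*(h - 5)*(h - 1)*(h + 2)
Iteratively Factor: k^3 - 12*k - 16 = (k + 2)*(k^2 - 2*k - 8) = (k + 2)^2*(k - 4)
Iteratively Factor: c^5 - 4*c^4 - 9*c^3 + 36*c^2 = (c)*(c^4 - 4*c^3 - 9*c^2 + 36*c) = c*(c - 4)*(c^3 - 9*c) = c^2*(c - 4)*(c^2 - 9) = c^2*(c - 4)*(c - 3)*(c + 3)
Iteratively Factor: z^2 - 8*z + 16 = (z - 4)*(z - 4)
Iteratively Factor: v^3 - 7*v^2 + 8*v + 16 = (v + 1)*(v^2 - 8*v + 16) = (v - 4)*(v + 1)*(v - 4)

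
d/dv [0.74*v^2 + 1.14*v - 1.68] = 1.48*v + 1.14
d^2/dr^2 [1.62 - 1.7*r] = 0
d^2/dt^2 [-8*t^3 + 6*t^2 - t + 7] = 12 - 48*t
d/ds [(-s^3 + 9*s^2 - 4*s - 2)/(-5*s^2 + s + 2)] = (5*s^4 - 2*s^3 - 17*s^2 + 16*s - 6)/(25*s^4 - 10*s^3 - 19*s^2 + 4*s + 4)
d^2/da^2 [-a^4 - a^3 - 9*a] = 6*a*(-2*a - 1)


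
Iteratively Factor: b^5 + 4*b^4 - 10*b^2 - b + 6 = (b + 2)*(b^4 + 2*b^3 - 4*b^2 - 2*b + 3) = (b - 1)*(b + 2)*(b^3 + 3*b^2 - b - 3) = (b - 1)^2*(b + 2)*(b^2 + 4*b + 3) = (b - 1)^2*(b + 2)*(b + 3)*(b + 1)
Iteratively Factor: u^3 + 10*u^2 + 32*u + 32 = (u + 4)*(u^2 + 6*u + 8) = (u + 4)^2*(u + 2)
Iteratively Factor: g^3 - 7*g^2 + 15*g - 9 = (g - 3)*(g^2 - 4*g + 3) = (g - 3)*(g - 1)*(g - 3)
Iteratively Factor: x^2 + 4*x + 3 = (x + 3)*(x + 1)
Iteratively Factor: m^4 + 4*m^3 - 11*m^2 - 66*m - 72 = (m + 3)*(m^3 + m^2 - 14*m - 24) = (m + 3)^2*(m^2 - 2*m - 8) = (m + 2)*(m + 3)^2*(m - 4)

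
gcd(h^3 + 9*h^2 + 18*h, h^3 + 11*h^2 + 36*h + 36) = h^2 + 9*h + 18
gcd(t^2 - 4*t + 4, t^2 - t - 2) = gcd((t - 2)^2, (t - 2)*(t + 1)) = t - 2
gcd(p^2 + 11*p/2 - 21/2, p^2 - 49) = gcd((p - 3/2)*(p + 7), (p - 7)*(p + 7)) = p + 7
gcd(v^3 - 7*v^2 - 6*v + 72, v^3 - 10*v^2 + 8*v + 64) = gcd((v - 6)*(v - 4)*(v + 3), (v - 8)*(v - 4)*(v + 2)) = v - 4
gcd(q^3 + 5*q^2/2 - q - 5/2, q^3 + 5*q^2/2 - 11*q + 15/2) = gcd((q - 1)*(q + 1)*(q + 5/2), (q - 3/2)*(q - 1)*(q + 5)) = q - 1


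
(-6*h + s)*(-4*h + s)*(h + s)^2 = 24*h^4 + 38*h^3*s + 5*h^2*s^2 - 8*h*s^3 + s^4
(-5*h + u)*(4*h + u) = -20*h^2 - h*u + u^2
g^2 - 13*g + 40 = (g - 8)*(g - 5)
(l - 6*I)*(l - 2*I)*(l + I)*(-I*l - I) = -I*l^4 - 7*l^3 - I*l^3 - 7*l^2 + 4*I*l^2 - 12*l + 4*I*l - 12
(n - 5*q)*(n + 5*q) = n^2 - 25*q^2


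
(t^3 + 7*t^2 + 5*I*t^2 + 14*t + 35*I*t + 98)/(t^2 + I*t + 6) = (t^2 + 7*t*(1 + I) + 49*I)/(t + 3*I)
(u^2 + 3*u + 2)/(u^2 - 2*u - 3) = (u + 2)/(u - 3)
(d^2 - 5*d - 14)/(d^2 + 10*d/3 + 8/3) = 3*(d - 7)/(3*d + 4)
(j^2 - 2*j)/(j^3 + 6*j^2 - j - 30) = j/(j^2 + 8*j + 15)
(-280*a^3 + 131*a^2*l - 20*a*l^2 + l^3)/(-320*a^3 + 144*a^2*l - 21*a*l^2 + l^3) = (7*a - l)/(8*a - l)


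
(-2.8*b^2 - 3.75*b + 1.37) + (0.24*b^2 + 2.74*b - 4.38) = -2.56*b^2 - 1.01*b - 3.01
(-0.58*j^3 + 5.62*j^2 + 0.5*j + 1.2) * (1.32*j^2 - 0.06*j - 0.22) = -0.7656*j^5 + 7.4532*j^4 + 0.4504*j^3 + 0.3176*j^2 - 0.182*j - 0.264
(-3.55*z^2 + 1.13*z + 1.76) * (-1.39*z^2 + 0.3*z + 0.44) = 4.9345*z^4 - 2.6357*z^3 - 3.6694*z^2 + 1.0252*z + 0.7744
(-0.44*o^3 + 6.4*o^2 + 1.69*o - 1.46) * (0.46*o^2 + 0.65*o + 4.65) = -0.2024*o^5 + 2.658*o^4 + 2.8914*o^3 + 30.1869*o^2 + 6.9095*o - 6.789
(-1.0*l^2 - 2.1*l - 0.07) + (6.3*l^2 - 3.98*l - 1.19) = 5.3*l^2 - 6.08*l - 1.26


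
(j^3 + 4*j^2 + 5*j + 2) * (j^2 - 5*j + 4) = j^5 - j^4 - 11*j^3 - 7*j^2 + 10*j + 8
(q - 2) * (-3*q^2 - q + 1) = -3*q^3 + 5*q^2 + 3*q - 2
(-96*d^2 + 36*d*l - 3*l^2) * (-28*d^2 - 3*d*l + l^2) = 2688*d^4 - 720*d^3*l - 120*d^2*l^2 + 45*d*l^3 - 3*l^4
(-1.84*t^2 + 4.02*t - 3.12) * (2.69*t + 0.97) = -4.9496*t^3 + 9.029*t^2 - 4.4934*t - 3.0264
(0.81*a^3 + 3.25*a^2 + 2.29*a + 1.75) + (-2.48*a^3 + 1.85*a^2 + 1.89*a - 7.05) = -1.67*a^3 + 5.1*a^2 + 4.18*a - 5.3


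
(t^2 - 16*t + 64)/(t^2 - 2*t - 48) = (t - 8)/(t + 6)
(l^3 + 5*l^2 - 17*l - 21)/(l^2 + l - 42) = (l^2 - 2*l - 3)/(l - 6)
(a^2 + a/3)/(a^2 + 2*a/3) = (3*a + 1)/(3*a + 2)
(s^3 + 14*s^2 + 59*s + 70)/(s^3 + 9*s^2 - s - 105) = (s + 2)/(s - 3)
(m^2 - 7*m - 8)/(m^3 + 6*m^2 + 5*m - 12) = (m^2 - 7*m - 8)/(m^3 + 6*m^2 + 5*m - 12)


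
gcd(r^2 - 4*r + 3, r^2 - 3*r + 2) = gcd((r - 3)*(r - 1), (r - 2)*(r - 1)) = r - 1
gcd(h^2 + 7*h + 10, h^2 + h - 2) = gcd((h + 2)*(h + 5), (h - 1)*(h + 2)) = h + 2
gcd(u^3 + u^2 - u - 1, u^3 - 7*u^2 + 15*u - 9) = u - 1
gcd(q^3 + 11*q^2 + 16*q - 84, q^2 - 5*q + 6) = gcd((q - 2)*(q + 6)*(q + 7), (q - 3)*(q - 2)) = q - 2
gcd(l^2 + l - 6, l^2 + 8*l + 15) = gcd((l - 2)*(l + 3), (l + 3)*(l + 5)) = l + 3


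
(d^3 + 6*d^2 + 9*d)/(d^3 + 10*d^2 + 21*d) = (d + 3)/(d + 7)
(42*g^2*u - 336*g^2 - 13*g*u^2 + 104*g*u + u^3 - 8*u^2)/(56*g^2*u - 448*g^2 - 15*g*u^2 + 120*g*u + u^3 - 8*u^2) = (-6*g + u)/(-8*g + u)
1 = 1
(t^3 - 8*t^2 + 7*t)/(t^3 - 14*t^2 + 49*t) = (t - 1)/(t - 7)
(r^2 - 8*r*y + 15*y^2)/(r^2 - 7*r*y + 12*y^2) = (-r + 5*y)/(-r + 4*y)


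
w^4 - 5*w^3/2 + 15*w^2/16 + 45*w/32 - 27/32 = (w - 3/2)*(w - 1)*(w - 3/4)*(w + 3/4)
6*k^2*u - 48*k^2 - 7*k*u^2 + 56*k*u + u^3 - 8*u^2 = (-6*k + u)*(-k + u)*(u - 8)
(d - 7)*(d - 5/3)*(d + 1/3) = d^3 - 25*d^2/3 + 79*d/9 + 35/9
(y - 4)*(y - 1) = y^2 - 5*y + 4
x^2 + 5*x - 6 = (x - 1)*(x + 6)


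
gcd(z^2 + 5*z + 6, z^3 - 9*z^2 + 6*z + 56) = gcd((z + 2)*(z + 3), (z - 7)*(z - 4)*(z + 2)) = z + 2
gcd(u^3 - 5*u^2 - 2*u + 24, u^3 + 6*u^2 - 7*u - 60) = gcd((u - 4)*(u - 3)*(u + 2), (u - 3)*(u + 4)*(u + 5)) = u - 3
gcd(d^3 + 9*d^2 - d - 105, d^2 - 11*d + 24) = d - 3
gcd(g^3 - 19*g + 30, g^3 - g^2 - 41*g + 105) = g - 3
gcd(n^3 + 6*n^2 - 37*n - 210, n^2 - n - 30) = n^2 - n - 30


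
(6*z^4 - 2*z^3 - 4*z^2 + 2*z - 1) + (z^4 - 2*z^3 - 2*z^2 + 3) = 7*z^4 - 4*z^3 - 6*z^2 + 2*z + 2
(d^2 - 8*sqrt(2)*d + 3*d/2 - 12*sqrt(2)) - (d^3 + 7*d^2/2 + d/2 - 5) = -d^3 - 5*d^2/2 - 8*sqrt(2)*d + d - 12*sqrt(2) + 5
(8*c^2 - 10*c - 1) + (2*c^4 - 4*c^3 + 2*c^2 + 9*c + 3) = 2*c^4 - 4*c^3 + 10*c^2 - c + 2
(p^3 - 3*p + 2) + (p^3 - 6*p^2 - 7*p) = 2*p^3 - 6*p^2 - 10*p + 2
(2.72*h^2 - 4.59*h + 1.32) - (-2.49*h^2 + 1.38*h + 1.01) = 5.21*h^2 - 5.97*h + 0.31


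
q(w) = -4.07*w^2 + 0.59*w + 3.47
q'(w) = 0.59 - 8.14*w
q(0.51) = 2.71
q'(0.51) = -3.56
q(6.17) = -147.83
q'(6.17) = -49.63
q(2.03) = -12.10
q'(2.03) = -15.93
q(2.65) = -23.55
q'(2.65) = -20.98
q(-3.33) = -43.63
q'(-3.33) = 27.70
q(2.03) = -12.10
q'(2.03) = -15.93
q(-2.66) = -26.90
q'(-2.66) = 22.24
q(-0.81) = 0.32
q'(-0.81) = 7.18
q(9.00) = -320.89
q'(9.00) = -72.67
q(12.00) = -575.53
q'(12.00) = -97.09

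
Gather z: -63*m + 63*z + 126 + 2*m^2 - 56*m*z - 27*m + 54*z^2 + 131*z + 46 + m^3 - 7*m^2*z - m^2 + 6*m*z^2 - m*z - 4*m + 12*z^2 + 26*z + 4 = m^3 + m^2 - 94*m + z^2*(6*m + 66) + z*(-7*m^2 - 57*m + 220) + 176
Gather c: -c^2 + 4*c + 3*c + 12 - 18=-c^2 + 7*c - 6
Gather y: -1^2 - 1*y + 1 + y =0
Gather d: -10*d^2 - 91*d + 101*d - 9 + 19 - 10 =-10*d^2 + 10*d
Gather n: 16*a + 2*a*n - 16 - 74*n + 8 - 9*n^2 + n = 16*a - 9*n^2 + n*(2*a - 73) - 8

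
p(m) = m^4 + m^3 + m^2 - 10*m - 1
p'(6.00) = 974.00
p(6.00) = 1487.00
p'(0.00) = -10.00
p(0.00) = -1.00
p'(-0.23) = -10.35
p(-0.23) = 1.34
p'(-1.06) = -13.51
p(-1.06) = 10.80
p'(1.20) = 3.63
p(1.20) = -7.76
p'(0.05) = -9.89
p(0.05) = -1.50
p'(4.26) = 362.20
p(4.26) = 381.19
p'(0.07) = -9.84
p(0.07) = -1.69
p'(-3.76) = -187.74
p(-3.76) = 197.45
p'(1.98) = 36.77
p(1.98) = 6.25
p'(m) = 4*m^3 + 3*m^2 + 2*m - 10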